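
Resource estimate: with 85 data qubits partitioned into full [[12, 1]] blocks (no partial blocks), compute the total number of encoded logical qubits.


Each code block uses 12 physical qubits for 1 logical qubit(s).
Number of complete blocks = floor(85 / 12) = 7
Logical qubits = 7 * 1
= 7

7


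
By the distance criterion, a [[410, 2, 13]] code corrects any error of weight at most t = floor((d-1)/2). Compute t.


Code parameters: [[410, 2, 13]], distance d = 13.
Number of correctable errors = floor((d-1)/2)
= floor((13 - 1)/2)
= floor(12/2)
= 6

6


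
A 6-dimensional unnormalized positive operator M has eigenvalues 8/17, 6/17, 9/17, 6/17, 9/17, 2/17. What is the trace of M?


tr(M) = sum of eigenvalues
= 8/17 + 6/17 + 9/17 + 6/17 + 9/17 + 2/17
= 40/17
= 2.3529

2.3529


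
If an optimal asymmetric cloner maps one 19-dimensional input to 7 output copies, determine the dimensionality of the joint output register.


Output space = H^(tensor 7) where dim(H) = 19
dim = 19^7
= 361 (after 2 factors)
= 6859 (after 3 factors)
= 130321 (after 4 factors)
= 2476099 (after 5 factors)
= 47045881 (after 6 factors)
= 893871739 (after 7 factors)
= 893871739

893871739


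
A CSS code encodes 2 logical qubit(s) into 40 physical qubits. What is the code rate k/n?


Code rate R = k/n
= 2/40
= 0.0500

0.0500


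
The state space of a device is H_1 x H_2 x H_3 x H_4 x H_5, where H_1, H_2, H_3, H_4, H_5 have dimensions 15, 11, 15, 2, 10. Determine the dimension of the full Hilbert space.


dim(H_1 x H_2 x H_3 x H_4 x H_5) = 15 * 11 * 15 * 2 * 10
= 165 * 15 * 2 * 10
= 2475 * 2 * 10
= 4950 * 10
= 49500

49500


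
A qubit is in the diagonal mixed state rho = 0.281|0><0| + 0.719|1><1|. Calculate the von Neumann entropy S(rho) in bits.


S = -p*log2(p) - (1-p)*log2(1-p)
p = 0.2810, 1-p = 0.7190
= -0.2810 * log2(0.2810) - 0.7190 * log2(0.7190)
= -(-0.5146) - (-0.3422)
= 0.8568

0.8568


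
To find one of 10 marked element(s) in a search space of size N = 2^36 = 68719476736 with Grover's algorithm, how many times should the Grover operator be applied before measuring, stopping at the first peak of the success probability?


After j Grover iterations the success probability is P(j) = sin^2((2j+1)*theta), where sin(theta) = sqrt(k/N).
N = 2^36 = 68719476736, k = 10
sin(theta) = sqrt(k/N) = 1.206313194e-05
theta = arcsin(sqrt(k/N)) = 1.206313194e-05 rad
P(j) reaches its first maximum when (2j+1)*theta is as close as possible to pi/2, i.e. j = round(pi/(4*theta) - 1/2).
pi/(4*theta) - 1/2 = 65106.8177
(For comparison, the common estimate pi/4 * sqrt(N/k) = 65107.3177; the exact maximiser is used here.)
Optimal iterations = 65107

65107


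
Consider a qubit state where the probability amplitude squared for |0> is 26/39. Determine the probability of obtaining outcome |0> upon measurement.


|alpha|^2 = 26/39 = 0.6667
|beta|^2 = 1 - 26/39 = 13/39 = 0.3333
P(|0>) = |alpha|^2 = 0.6667

0.6667


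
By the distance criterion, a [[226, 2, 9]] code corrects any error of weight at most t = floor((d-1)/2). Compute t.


Code parameters: [[226, 2, 9]], distance d = 9.
Number of correctable errors = floor((d-1)/2)
= floor((9 - 1)/2)
= floor(8/2)
= 4

4


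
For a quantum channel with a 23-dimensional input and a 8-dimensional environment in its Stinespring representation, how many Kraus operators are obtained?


Tracing out the environment in an orthonormal basis {|i>_E} gives Kraus operators K_i = <i|_E U |0>_E.
Number of Kraus operators = dim(H_env) = d_env
= 8

8


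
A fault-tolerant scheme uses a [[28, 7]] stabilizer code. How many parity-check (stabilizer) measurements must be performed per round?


For an [[n,k]] stabilizer code:
Number of stabilizer generators = n - k
= 28 - 7
= 21

21


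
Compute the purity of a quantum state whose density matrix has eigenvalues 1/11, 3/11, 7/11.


tr(rho^2) = sum of eigenvalues squared
= (1/11)^2 + (3/11)^2 + (7/11)^2
= (1 + 9 + 49) / 121
= 59/121
= 0.4876

0.4876


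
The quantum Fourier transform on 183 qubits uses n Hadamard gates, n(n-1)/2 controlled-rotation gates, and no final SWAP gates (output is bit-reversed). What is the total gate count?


Hadamard gates: 183
Controlled rotations: n*(n-1)/2 = 183*182/2 = 16653
SWAP gates: 0 (omitted)
Total = 183 + 16653
= 16836

16836


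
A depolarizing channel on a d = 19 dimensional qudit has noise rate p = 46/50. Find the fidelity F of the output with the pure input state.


F = (1-p) + p/d
= (1 - 0.9200) + 0.9200/19
= 0.0800 + 0.0484
= 0.1284

0.1284


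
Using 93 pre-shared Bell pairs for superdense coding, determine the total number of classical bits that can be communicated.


Superdense coding allows 2 classical bits per shared entangled pair.
93 pair(s) -> 2 * 93 = 186 classical bits

186


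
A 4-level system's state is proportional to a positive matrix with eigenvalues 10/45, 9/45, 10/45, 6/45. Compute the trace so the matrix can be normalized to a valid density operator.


tr(M) = sum of eigenvalues
= 10/45 + 9/45 + 10/45 + 6/45
= 35/45
= 0.7778

0.7778


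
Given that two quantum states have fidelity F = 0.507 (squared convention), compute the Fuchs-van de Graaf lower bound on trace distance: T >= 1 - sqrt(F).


Fuchs-van de Graaf (squared-fidelity convention): 1 - sqrt(F) <= T <= sqrt(1 - F).
Lower bound: T >= 1 - sqrt(F)
sqrt(F) = sqrt(0.507) = 0.7120
T >= 1 - 0.7120
T >= 0.2880

0.2880


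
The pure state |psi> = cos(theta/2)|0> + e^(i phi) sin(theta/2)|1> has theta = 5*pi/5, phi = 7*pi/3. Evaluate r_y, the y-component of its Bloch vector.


theta = 3.1416, phi = 7.3304
r_y = sin(theta)*sin(phi) = 0.0000 * 0.8660
r_y = 0.0000

0.0000


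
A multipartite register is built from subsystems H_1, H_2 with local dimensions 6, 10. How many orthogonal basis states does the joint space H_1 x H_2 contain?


dim(H_1 x H_2) = 6 * 10
= 60

60


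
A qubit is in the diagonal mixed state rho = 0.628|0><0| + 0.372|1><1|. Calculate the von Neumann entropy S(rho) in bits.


S = -p*log2(p) - (1-p)*log2(1-p)
p = 0.6280, 1-p = 0.3720
= -0.6280 * log2(0.6280) - 0.3720 * log2(0.3720)
= -(-0.4215) - (-0.5307)
= 0.9522

0.9522


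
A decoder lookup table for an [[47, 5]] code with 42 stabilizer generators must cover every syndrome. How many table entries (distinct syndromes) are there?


Each stabilizer generator gives a binary (+1 or -1) measurement outcome.
With 42 independent generators:
Total syndromes = 2^42
= 4398046511104

4398046511104


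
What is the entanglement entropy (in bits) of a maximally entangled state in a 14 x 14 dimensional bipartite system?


For a maximally entangled state in d x d:
S = log2(d) = log2(14)
= 3.8074

3.8074


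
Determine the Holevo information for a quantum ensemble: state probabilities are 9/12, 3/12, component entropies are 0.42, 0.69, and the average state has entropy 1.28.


chi = S(rho) - sum_i p_i * S(rho_i)
Weighted entropy = 9/12 * 0.42 + 3/12 * 0.69
= 0.4875
chi = 1.28 - 0.4875
= 0.7925

0.7925


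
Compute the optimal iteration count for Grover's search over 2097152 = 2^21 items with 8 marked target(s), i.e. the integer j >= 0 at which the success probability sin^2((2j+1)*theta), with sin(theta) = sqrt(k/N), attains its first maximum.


After j Grover iterations the success probability is P(j) = sin^2((2j+1)*theta), where sin(theta) = sqrt(k/N).
N = 2^21 = 2097152, k = 8
sin(theta) = sqrt(k/N) = 0.001953125
theta = arcsin(sqrt(k/N)) = 0.001953126242 rad
P(j) reaches its first maximum when (2j+1)*theta is as close as possible to pi/2, i.e. j = round(pi/(4*theta) - 1/2).
pi/(4*theta) - 1/2 = 401.6236
(For comparison, the common estimate pi/4 * sqrt(N/k) = 402.1239; the exact maximiser is used here.)
Optimal iterations = 402

402


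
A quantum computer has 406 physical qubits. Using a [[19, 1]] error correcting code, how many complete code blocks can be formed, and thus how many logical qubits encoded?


Each code block uses 19 physical qubits for 1 logical qubit(s).
Number of complete blocks = floor(406 / 19) = 21
Logical qubits = 21 * 1
= 21

21


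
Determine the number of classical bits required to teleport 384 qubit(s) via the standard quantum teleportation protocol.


Quantum teleportation requires 2 classical bits per qubit teleported.
384 qubit(s) -> 2 * 384 = 768 classical bits

768


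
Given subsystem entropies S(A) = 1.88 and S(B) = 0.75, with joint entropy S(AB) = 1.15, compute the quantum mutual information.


I(A:B) = S(A) + S(B) - S(AB)
= 1.88 + 0.75 - 1.15
= 1.4800

1.4800


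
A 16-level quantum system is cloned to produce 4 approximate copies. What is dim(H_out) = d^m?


Output space = H^(tensor 4) where dim(H) = 16
dim = 16^4
= 256 (after 2 factors)
= 4096 (after 3 factors)
= 65536 (after 4 factors)
= 65536

65536


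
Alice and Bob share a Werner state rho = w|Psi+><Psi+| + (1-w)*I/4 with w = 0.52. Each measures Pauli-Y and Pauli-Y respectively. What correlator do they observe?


|Psi+> = (|01> + |10>)/sqrt(2)
For the pure Bell state, <Y_A Y_B> = +1 (Bell-state Pauli correlator).
The maximally-mixed part I/4 has tr(I/4 * P tensor P) = 0 for any traceless Pauli P.
So <Y_A Y_B>_rho = w * (+1) + (1 - w) * 0
= 0.52 * (+1)
= 0.5200

0.5200


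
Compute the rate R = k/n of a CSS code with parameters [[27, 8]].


Code rate R = k/n
= 8/27
= 0.2963

0.2963


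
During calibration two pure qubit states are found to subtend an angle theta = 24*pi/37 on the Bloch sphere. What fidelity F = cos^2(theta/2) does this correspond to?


For states separated by angle theta on Bloch sphere:
F = cos^2(theta/2)
theta = 24*pi/37 = 2.0378
theta/2 = 1.0189
cos(theta/2) = 0.5243
F = 0.2749

0.2749


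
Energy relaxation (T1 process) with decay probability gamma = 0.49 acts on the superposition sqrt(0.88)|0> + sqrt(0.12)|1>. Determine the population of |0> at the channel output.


For amplitude damping with parameter gamma on state sqrt(a)|0> + sqrt(b)|1>:
alpha^2 = 0.88, beta^2 = 0.12
P(|0>) = alpha^2 + gamma * beta^2
= 0.88 + 0.49 * 0.12
= 0.88 + 0.0588
= 0.9388

0.9388


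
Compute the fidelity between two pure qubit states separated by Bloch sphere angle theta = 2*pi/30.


For states separated by angle theta on Bloch sphere:
F = cos^2(theta/2)
theta = 2*pi/30 = 0.2094
theta/2 = 0.1047
cos(theta/2) = 0.9945
F = 0.9891

0.9891


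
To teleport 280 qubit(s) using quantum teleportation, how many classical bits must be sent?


Quantum teleportation requires 2 classical bits per qubit teleported.
280 qubit(s) -> 2 * 280 = 560 classical bits

560


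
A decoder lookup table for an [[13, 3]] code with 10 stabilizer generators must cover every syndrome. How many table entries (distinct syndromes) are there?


Each stabilizer generator gives a binary (+1 or -1) measurement outcome.
With 10 independent generators:
Total syndromes = 2^10
= 1024

1024


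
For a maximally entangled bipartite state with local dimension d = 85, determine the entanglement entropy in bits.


For a maximally entangled state in d x d:
S = log2(d) = log2(85)
= 6.4094

6.4094


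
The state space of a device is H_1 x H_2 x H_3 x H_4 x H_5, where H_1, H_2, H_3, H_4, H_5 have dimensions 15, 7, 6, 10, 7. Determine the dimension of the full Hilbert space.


dim(H_1 x H_2 x H_3 x H_4 x H_5) = 15 * 7 * 6 * 10 * 7
= 105 * 6 * 10 * 7
= 630 * 10 * 7
= 6300 * 7
= 44100

44100


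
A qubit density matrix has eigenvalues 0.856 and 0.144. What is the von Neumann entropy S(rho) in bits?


S = -p*log2(p) - (1-p)*log2(1-p)
p = 0.8560, 1-p = 0.1440
= -0.8560 * log2(0.8560) - 0.1440 * log2(0.1440)
= -(-0.1920) - (-0.4026)
= 0.5946

0.5946


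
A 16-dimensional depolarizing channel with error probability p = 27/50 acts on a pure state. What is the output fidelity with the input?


F = (1-p) + p/d
= (1 - 0.5400) + 0.5400/16
= 0.4600 + 0.0338
= 0.4937

0.4937


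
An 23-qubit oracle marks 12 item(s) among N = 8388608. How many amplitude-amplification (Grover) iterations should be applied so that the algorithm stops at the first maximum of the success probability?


After j Grover iterations the success probability is P(j) = sin^2((2j+1)*theta), where sin(theta) = sqrt(k/N).
N = 2^23 = 8388608, k = 12
sin(theta) = sqrt(k/N) = 0.001196039913
theta = arcsin(sqrt(k/N)) = 0.001196040199 rad
P(j) reaches its first maximum when (2j+1)*theta is as close as possible to pi/2, i.e. j = round(pi/(4*theta) - 1/2).
pi/(4*theta) - 1/2 = 656.1654
(For comparison, the common estimate pi/4 * sqrt(N/k) = 656.6655; the exact maximiser is used here.)
Optimal iterations = 656

656


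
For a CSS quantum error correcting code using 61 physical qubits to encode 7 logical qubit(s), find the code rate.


Code rate R = k/n
= 7/61
= 0.1148

0.1148


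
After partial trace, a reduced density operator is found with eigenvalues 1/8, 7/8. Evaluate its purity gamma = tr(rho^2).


tr(rho^2) = sum of eigenvalues squared
= (1/8)^2 + (7/8)^2
= (1 + 49) / 64
= 50/64
= 0.7812

0.7812


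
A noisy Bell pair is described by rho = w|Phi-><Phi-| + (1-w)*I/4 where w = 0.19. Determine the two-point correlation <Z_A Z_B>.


|Phi-> = (|00> - |11>)/sqrt(2)
For the pure Bell state, <Z_A Z_B> = +1 (Bell-state Pauli correlator).
The maximally-mixed part I/4 has tr(I/4 * P tensor P) = 0 for any traceless Pauli P.
So <Z_A Z_B>_rho = w * (+1) + (1 - w) * 0
= 0.19 * (+1)
= 0.1900

0.1900


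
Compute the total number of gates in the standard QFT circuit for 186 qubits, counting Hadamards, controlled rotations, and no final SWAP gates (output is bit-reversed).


Hadamard gates: 186
Controlled rotations: n*(n-1)/2 = 186*185/2 = 17205
SWAP gates: 0 (omitted)
Total = 186 + 17205
= 17391

17391


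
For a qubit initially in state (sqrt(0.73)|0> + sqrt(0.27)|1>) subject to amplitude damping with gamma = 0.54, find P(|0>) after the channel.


For amplitude damping with parameter gamma on state sqrt(a)|0> + sqrt(b)|1>:
alpha^2 = 0.73, beta^2 = 0.27
P(|0>) = alpha^2 + gamma * beta^2
= 0.73 + 0.54 * 0.27
= 0.73 + 0.1458
= 0.8758

0.8758


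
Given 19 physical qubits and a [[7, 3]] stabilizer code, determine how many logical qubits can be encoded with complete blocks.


Each code block uses 7 physical qubits for 3 logical qubit(s).
Number of complete blocks = floor(19 / 7) = 2
Logical qubits = 2 * 3
= 6

6


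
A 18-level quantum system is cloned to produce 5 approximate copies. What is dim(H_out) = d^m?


Output space = H^(tensor 5) where dim(H) = 18
dim = 18^5
= 324 (after 2 factors)
= 5832 (after 3 factors)
= 104976 (after 4 factors)
= 1889568 (after 5 factors)
= 1889568

1889568


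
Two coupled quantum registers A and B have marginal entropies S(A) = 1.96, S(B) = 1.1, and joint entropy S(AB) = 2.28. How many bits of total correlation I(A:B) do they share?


I(A:B) = S(A) + S(B) - S(AB)
= 1.96 + 1.1 - 2.28
= 0.7800

0.7800


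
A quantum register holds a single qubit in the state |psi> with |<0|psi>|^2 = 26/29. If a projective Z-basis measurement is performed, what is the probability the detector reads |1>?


|alpha|^2 = 26/29 = 0.8966
|beta|^2 = 1 - 26/29 = 3/29 = 0.1034
P(|1>) = |beta|^2 = 0.1034

0.1034


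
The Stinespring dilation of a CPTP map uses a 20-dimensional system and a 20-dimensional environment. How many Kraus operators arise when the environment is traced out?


Tracing out the environment in an orthonormal basis {|i>_E} gives Kraus operators K_i = <i|_E U |0>_E.
Number of Kraus operators = dim(H_env) = d_env
= 20

20


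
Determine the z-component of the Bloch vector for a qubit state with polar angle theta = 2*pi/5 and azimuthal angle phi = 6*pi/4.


theta = 1.2566, phi = 4.7124
r_z = cos(theta) = 0.3090

0.3090


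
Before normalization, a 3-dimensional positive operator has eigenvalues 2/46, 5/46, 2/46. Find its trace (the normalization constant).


tr(M) = sum of eigenvalues
= 2/46 + 5/46 + 2/46
= 9/46
= 0.1957

0.1957


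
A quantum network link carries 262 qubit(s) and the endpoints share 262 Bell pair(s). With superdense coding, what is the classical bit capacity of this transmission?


Superdense coding allows 2 classical bits per shared entangled pair.
262 pair(s) -> 2 * 262 = 524 classical bits

524


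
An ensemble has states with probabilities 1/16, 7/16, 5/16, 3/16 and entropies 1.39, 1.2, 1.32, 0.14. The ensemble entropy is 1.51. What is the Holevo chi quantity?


chi = S(rho) - sum_i p_i * S(rho_i)
Weighted entropy = 1/16 * 1.39 + 7/16 * 1.2 + 5/16 * 1.32 + 3/16 * 0.14
= 1.0506
chi = 1.51 - 1.0506
= 0.4594

0.4594


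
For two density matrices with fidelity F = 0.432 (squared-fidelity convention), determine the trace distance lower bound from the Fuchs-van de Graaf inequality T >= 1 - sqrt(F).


Fuchs-van de Graaf (squared-fidelity convention): 1 - sqrt(F) <= T <= sqrt(1 - F).
Lower bound: T >= 1 - sqrt(F)
sqrt(F) = sqrt(0.432) = 0.6573
T >= 1 - 0.6573
T >= 0.3427

0.3427


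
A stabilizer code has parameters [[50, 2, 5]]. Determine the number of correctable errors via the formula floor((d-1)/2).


Code parameters: [[50, 2, 5]], distance d = 5.
Number of correctable errors = floor((d-1)/2)
= floor((5 - 1)/2)
= floor(4/2)
= 2

2


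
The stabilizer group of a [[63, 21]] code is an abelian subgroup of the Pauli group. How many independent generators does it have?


For an [[n,k]] stabilizer code:
Number of stabilizer generators = n - k
= 63 - 21
= 42

42


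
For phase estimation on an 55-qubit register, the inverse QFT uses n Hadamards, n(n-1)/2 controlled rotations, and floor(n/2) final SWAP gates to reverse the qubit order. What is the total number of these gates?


Hadamard gates: 55
Controlled rotations: n*(n-1)/2 = 55*54/2 = 1485
SWAP gates: floor(n/2) = floor(55/2) = 27
Total = 55 + 1485 + 27
= 1567

1567


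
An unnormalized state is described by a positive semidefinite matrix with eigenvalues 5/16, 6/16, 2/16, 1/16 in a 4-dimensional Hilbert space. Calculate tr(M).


tr(M) = sum of eigenvalues
= 5/16 + 6/16 + 2/16 + 1/16
= 14/16
= 0.8750

0.8750


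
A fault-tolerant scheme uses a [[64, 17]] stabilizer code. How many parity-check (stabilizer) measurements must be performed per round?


For an [[n,k]] stabilizer code:
Number of stabilizer generators = n - k
= 64 - 17
= 47

47


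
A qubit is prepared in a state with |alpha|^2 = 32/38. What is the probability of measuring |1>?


|alpha|^2 = 32/38 = 0.8421
|beta|^2 = 1 - 32/38 = 6/38 = 0.1579
P(|1>) = |beta|^2 = 0.1579

0.1579


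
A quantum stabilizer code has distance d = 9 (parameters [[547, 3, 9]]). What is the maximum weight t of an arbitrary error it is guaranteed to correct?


Code parameters: [[547, 3, 9]], distance d = 9.
Number of correctable errors = floor((d-1)/2)
= floor((9 - 1)/2)
= floor(8/2)
= 4

4


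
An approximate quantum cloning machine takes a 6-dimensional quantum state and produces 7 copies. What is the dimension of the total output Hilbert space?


Output space = H^(tensor 7) where dim(H) = 6
dim = 6^7
= 36 (after 2 factors)
= 216 (after 3 factors)
= 1296 (after 4 factors)
= 7776 (after 5 factors)
= 46656 (after 6 factors)
= 279936 (after 7 factors)
= 279936

279936


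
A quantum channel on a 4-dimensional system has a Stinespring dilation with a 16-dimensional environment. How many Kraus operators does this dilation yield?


Tracing out the environment in an orthonormal basis {|i>_E} gives Kraus operators K_i = <i|_E U |0>_E.
Number of Kraus operators = dim(H_env) = d_env
= 16

16


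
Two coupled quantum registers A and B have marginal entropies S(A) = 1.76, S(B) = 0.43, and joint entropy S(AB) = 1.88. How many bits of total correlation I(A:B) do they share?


I(A:B) = S(A) + S(B) - S(AB)
= 1.76 + 0.43 - 1.88
= 0.3100

0.3100


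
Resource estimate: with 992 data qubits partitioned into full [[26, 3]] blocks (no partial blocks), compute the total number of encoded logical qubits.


Each code block uses 26 physical qubits for 3 logical qubit(s).
Number of complete blocks = floor(992 / 26) = 38
Logical qubits = 38 * 3
= 114

114


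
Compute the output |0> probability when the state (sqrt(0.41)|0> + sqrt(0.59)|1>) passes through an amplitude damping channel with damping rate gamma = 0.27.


For amplitude damping with parameter gamma on state sqrt(a)|0> + sqrt(b)|1>:
alpha^2 = 0.41, beta^2 = 0.59
P(|0>) = alpha^2 + gamma * beta^2
= 0.41 + 0.27 * 0.59
= 0.41 + 0.1593
= 0.5693

0.5693


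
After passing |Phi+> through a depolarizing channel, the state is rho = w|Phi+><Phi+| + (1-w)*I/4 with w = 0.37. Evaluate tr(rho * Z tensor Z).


|Phi+> = (|00> + |11>)/sqrt(2)
For the pure Bell state, <Z_A Z_B> = +1 (Bell-state Pauli correlator).
The maximally-mixed part I/4 has tr(I/4 * P tensor P) = 0 for any traceless Pauli P.
So <Z_A Z_B>_rho = w * (+1) + (1 - w) * 0
= 0.37 * (+1)
= 0.3700

0.3700


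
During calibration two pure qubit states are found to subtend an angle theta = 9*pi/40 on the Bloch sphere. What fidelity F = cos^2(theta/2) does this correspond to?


For states separated by angle theta on Bloch sphere:
F = cos^2(theta/2)
theta = 9*pi/40 = 0.7069
theta/2 = 0.3534
cos(theta/2) = 0.9382
F = 0.8802

0.8802


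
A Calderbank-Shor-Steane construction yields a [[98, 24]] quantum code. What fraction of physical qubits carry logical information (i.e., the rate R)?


Code rate R = k/n
= 24/98
= 0.2449

0.2449


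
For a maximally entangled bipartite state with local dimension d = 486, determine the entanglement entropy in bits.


For a maximally entangled state in d x d:
S = log2(d) = log2(486)
= 8.9248

8.9248


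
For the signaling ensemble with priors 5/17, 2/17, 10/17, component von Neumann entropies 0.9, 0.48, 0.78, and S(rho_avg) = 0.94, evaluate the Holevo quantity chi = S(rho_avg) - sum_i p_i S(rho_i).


chi = S(rho) - sum_i p_i * S(rho_i)
Weighted entropy = 5/17 * 0.9 + 2/17 * 0.48 + 10/17 * 0.78
= 0.7800
chi = 0.94 - 0.7800
= 0.1600

0.1600


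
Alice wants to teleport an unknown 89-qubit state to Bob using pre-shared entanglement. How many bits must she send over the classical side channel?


Quantum teleportation requires 2 classical bits per qubit teleported.
89 qubit(s) -> 2 * 89 = 178 classical bits

178


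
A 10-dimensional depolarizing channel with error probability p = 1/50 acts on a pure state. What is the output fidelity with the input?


F = (1-p) + p/d
= (1 - 0.0200) + 0.0200/10
= 0.9800 + 0.0020
= 0.9820

0.9820


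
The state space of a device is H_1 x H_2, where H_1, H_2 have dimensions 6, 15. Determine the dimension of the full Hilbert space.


dim(H_1 x H_2) = 6 * 15
= 90

90


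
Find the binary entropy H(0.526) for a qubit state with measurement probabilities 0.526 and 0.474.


S = -p*log2(p) - (1-p)*log2(1-p)
p = 0.5260, 1-p = 0.4740
= -0.5260 * log2(0.5260) - 0.4740 * log2(0.4740)
= -(-0.4875) - (-0.5105)
= 0.9980

0.9980


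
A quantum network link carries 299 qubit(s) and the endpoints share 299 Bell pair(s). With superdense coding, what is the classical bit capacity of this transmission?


Superdense coding allows 2 classical bits per shared entangled pair.
299 pair(s) -> 2 * 299 = 598 classical bits

598


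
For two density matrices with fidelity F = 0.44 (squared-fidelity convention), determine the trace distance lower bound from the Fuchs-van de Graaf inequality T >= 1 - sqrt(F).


Fuchs-van de Graaf (squared-fidelity convention): 1 - sqrt(F) <= T <= sqrt(1 - F).
Lower bound: T >= 1 - sqrt(F)
sqrt(F) = sqrt(0.44) = 0.6633
T >= 1 - 0.6633
T >= 0.3367

0.3367


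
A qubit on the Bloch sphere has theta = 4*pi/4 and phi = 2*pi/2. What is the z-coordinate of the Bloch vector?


theta = 3.1416, phi = 3.1416
r_z = cos(theta) = -1.0000

-1.0000


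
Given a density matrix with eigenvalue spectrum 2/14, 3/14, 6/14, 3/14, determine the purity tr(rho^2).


tr(rho^2) = sum of eigenvalues squared
= (2/14)^2 + (3/14)^2 + (6/14)^2 + (3/14)^2
= (4 + 9 + 36 + 9) / 196
= 58/196
= 0.2959

0.2959


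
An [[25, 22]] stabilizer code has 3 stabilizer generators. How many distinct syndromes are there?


Each stabilizer generator gives a binary (+1 or -1) measurement outcome.
With 3 independent generators:
Total syndromes = 2^3
= 8

8


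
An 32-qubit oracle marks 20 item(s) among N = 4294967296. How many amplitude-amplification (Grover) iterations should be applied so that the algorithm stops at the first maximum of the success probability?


After j Grover iterations the success probability is P(j) = sin^2((2j+1)*theta), where sin(theta) = sqrt(k/N).
N = 2^32 = 4294967296, k = 20
sin(theta) = sqrt(k/N) = 6.82393792e-05
theta = arcsin(sqrt(k/N)) = 6.823937925e-05 rad
P(j) reaches its first maximum when (2j+1)*theta is as close as possible to pi/2, i.e. j = round(pi/(4*theta) - 1/2).
pi/(4*theta) - 1/2 = 11508.9564
(For comparison, the common estimate pi/4 * sqrt(N/k) = 11509.4565; the exact maximiser is used here.)
Optimal iterations = 11509

11509


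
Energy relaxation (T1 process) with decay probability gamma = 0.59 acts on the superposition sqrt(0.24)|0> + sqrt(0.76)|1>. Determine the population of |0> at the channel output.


For amplitude damping with parameter gamma on state sqrt(a)|0> + sqrt(b)|1>:
alpha^2 = 0.24, beta^2 = 0.76
P(|0>) = alpha^2 + gamma * beta^2
= 0.24 + 0.59 * 0.76
= 0.24 + 0.4484
= 0.6884

0.6884


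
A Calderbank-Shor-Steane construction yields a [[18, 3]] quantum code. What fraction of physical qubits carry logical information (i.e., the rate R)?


Code rate R = k/n
= 3/18
= 0.1667

0.1667


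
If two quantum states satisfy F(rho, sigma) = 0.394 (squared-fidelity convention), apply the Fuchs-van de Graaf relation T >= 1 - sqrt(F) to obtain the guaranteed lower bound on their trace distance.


Fuchs-van de Graaf (squared-fidelity convention): 1 - sqrt(F) <= T <= sqrt(1 - F).
Lower bound: T >= 1 - sqrt(F)
sqrt(F) = sqrt(0.394) = 0.6277
T >= 1 - 0.6277
T >= 0.3723

0.3723


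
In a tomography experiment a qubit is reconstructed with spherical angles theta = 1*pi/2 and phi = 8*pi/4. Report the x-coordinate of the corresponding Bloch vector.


theta = 1.5708, phi = 6.2832
r_x = sin(theta)*cos(phi) = 1.0000 * 1.0000
r_x = 1.0000

1.0000


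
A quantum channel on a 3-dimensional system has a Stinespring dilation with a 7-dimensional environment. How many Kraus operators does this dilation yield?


Tracing out the environment in an orthonormal basis {|i>_E} gives Kraus operators K_i = <i|_E U |0>_E.
Number of Kraus operators = dim(H_env) = d_env
= 7

7


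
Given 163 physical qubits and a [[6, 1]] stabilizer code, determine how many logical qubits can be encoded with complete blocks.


Each code block uses 6 physical qubits for 1 logical qubit(s).
Number of complete blocks = floor(163 / 6) = 27
Logical qubits = 27 * 1
= 27

27


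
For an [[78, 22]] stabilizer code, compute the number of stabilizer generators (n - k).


For an [[n,k]] stabilizer code:
Number of stabilizer generators = n - k
= 78 - 22
= 56

56


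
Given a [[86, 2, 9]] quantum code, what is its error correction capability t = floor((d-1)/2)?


Code parameters: [[86, 2, 9]], distance d = 9.
Number of correctable errors = floor((d-1)/2)
= floor((9 - 1)/2)
= floor(8/2)
= 4

4


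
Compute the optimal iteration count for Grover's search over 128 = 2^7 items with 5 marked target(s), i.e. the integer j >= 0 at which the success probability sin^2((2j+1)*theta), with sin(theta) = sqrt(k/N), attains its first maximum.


After j Grover iterations the success probability is P(j) = sin^2((2j+1)*theta), where sin(theta) = sqrt(k/N).
N = 2^7 = 128, k = 5
sin(theta) = sqrt(k/N) = 0.1976423538
theta = arcsin(sqrt(k/N)) = 0.1989522465 rad
P(j) reaches its first maximum when (2j+1)*theta is as close as possible to pi/2, i.e. j = round(pi/(4*theta) - 1/2).
pi/(4*theta) - 1/2 = 3.4477
(For comparison, the common estimate pi/4 * sqrt(N/k) = 3.9738; the exact maximiser is used here.)
Optimal iterations = 3

3


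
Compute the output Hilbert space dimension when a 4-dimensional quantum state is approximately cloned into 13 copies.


Output space = H^(tensor 13) where dim(H) = 4
dim = 4^13
= 16 (after 2 factors)
= 64 (after 3 factors)
= 256 (after 4 factors)
= 1024 (after 5 factors)
= 4096 (after 6 factors)
= 16384 (after 7 factors)
= 65536 (after 8 factors)
= 262144 (after 9 factors)
= 1048576 (after 10 factors)
= 4194304 (after 11 factors)
= 16777216 (after 12 factors)
= 67108864 (after 13 factors)
= 67108864

67108864


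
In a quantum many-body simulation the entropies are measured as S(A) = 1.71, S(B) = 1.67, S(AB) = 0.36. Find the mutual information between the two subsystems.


I(A:B) = S(A) + S(B) - S(AB)
= 1.71 + 1.67 - 0.36
= 3.0200

3.0200


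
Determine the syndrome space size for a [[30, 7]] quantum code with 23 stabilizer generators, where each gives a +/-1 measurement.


Each stabilizer generator gives a binary (+1 or -1) measurement outcome.
With 23 independent generators:
Total syndromes = 2^23
= 8388608

8388608


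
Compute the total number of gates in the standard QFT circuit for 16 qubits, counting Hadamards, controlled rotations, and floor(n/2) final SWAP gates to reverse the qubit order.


Hadamard gates: 16
Controlled rotations: n*(n-1)/2 = 16*15/2 = 120
SWAP gates: floor(n/2) = floor(16/2) = 8
Total = 16 + 120 + 8
= 144

144


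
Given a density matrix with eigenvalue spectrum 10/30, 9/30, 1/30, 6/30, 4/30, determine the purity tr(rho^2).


tr(rho^2) = sum of eigenvalues squared
= (10/30)^2 + (9/30)^2 + (1/30)^2 + (6/30)^2 + (4/30)^2
= (100 + 81 + 1 + 36 + 16) / 900
= 234/900
= 0.2600

0.2600


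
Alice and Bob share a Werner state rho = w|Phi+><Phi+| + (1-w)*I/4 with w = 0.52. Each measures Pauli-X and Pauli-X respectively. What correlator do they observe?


|Phi+> = (|00> + |11>)/sqrt(2)
For the pure Bell state, <X_A X_B> = +1 (Bell-state Pauli correlator).
The maximally-mixed part I/4 has tr(I/4 * P tensor P) = 0 for any traceless Pauli P.
So <X_A X_B>_rho = w * (+1) + (1 - w) * 0
= 0.52 * (+1)
= 0.5200

0.5200


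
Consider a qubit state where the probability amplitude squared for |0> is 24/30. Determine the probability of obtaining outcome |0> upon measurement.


|alpha|^2 = 24/30 = 0.8000
|beta|^2 = 1 - 24/30 = 6/30 = 0.2000
P(|0>) = |alpha|^2 = 0.8000

0.8000


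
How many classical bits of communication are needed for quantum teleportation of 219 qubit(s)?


Quantum teleportation requires 2 classical bits per qubit teleported.
219 qubit(s) -> 2 * 219 = 438 classical bits

438


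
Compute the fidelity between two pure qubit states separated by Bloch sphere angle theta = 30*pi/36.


For states separated by angle theta on Bloch sphere:
F = cos^2(theta/2)
theta = 30*pi/36 = 2.6180
theta/2 = 1.3090
cos(theta/2) = 0.2588
F = 0.0670

0.0670


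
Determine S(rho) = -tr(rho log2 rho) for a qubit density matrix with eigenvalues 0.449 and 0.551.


S = -p*log2(p) - (1-p)*log2(1-p)
p = 0.4490, 1-p = 0.5510
= -0.4490 * log2(0.4490) - 0.5510 * log2(0.5510)
= -(-0.5187) - (-0.4738)
= 0.9925

0.9925


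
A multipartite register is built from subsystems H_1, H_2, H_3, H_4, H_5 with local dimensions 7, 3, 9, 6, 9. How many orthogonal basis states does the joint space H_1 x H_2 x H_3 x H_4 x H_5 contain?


dim(H_1 x H_2 x H_3 x H_4 x H_5) = 7 * 3 * 9 * 6 * 9
= 21 * 9 * 6 * 9
= 189 * 6 * 9
= 1134 * 9
= 10206

10206


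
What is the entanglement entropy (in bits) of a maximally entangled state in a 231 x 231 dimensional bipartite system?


For a maximally entangled state in d x d:
S = log2(d) = log2(231)
= 7.8517

7.8517


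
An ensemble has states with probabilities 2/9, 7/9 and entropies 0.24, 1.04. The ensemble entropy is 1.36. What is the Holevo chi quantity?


chi = S(rho) - sum_i p_i * S(rho_i)
Weighted entropy = 2/9 * 0.24 + 7/9 * 1.04
= 0.8622
chi = 1.36 - 0.8622
= 0.4978

0.4978


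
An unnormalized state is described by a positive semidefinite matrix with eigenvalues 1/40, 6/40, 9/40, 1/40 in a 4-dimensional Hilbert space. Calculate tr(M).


tr(M) = sum of eigenvalues
= 1/40 + 6/40 + 9/40 + 1/40
= 17/40
= 0.4250

0.4250


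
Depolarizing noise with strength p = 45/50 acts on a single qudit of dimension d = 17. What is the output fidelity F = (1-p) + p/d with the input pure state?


F = (1-p) + p/d
= (1 - 0.9000) + 0.9000/17
= 0.1000 + 0.0529
= 0.1529

0.1529


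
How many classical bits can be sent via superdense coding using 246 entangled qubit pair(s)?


Superdense coding allows 2 classical bits per shared entangled pair.
246 pair(s) -> 2 * 246 = 492 classical bits

492


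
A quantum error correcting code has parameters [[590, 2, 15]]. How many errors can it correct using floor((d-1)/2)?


Code parameters: [[590, 2, 15]], distance d = 15.
Number of correctable errors = floor((d-1)/2)
= floor((15 - 1)/2)
= floor(14/2)
= 7

7


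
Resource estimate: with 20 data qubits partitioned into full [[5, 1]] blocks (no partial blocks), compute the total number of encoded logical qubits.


Each code block uses 5 physical qubits for 1 logical qubit(s).
Number of complete blocks = floor(20 / 5) = 4
Logical qubits = 4 * 1
= 4

4


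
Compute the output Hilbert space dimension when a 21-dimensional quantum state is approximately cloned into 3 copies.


Output space = H^(tensor 3) where dim(H) = 21
dim = 21^3
= 441 (after 2 factors)
= 9261 (after 3 factors)
= 9261

9261


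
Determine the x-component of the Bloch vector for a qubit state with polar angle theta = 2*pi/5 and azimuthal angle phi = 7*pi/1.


theta = 1.2566, phi = 21.9911
r_x = sin(theta)*cos(phi) = 0.9511 * -1.0000
r_x = -0.9511

-0.9511


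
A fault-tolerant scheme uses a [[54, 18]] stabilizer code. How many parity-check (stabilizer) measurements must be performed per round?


For an [[n,k]] stabilizer code:
Number of stabilizer generators = n - k
= 54 - 18
= 36

36


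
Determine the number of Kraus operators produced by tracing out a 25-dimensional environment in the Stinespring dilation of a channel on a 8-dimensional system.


Tracing out the environment in an orthonormal basis {|i>_E} gives Kraus operators K_i = <i|_E U |0>_E.
Number of Kraus operators = dim(H_env) = d_env
= 25

25


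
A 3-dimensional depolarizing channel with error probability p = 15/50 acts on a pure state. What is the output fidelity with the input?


F = (1-p) + p/d
= (1 - 0.3000) + 0.3000/3
= 0.7000 + 0.1000
= 0.8000

0.8000


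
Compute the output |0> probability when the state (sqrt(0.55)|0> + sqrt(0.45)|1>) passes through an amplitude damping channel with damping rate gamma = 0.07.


For amplitude damping with parameter gamma on state sqrt(a)|0> + sqrt(b)|1>:
alpha^2 = 0.55, beta^2 = 0.45
P(|0>) = alpha^2 + gamma * beta^2
= 0.55 + 0.07 * 0.45
= 0.55 + 0.0315
= 0.5815

0.5815


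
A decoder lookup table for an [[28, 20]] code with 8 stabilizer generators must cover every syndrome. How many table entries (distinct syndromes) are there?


Each stabilizer generator gives a binary (+1 or -1) measurement outcome.
With 8 independent generators:
Total syndromes = 2^8
= 256

256


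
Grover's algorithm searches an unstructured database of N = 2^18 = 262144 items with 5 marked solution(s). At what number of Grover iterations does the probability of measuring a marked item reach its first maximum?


After j Grover iterations the success probability is P(j) = sin^2((2j+1)*theta), where sin(theta) = sqrt(k/N).
N = 2^18 = 262144, k = 5
sin(theta) = sqrt(k/N) = 0.004367320269
theta = arcsin(sqrt(k/N)) = 0.004367334152 rad
P(j) reaches its first maximum when (2j+1)*theta is as close as possible to pi/2, i.e. j = round(pi/(4*theta) - 1/2).
pi/(4*theta) - 1/2 = 179.3347
(For comparison, the common estimate pi/4 * sqrt(N/k) = 179.8353; the exact maximiser is used here.)
Optimal iterations = 179

179


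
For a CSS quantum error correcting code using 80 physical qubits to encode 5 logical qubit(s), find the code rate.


Code rate R = k/n
= 5/80
= 0.0625

0.0625


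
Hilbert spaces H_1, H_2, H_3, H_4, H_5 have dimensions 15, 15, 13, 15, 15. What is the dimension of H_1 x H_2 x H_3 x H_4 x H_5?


dim(H_1 x H_2 x H_3 x H_4 x H_5) = 15 * 15 * 13 * 15 * 15
= 225 * 13 * 15 * 15
= 2925 * 15 * 15
= 43875 * 15
= 658125

658125


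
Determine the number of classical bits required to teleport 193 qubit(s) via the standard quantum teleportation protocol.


Quantum teleportation requires 2 classical bits per qubit teleported.
193 qubit(s) -> 2 * 193 = 386 classical bits

386


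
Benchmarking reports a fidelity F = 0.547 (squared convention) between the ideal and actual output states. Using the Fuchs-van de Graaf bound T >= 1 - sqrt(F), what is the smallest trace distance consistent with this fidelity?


Fuchs-van de Graaf (squared-fidelity convention): 1 - sqrt(F) <= T <= sqrt(1 - F).
Lower bound: T >= 1 - sqrt(F)
sqrt(F) = sqrt(0.547) = 0.7396
T >= 1 - 0.7396
T >= 0.2604

0.2604


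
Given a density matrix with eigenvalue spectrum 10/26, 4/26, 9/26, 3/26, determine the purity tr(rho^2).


tr(rho^2) = sum of eigenvalues squared
= (10/26)^2 + (4/26)^2 + (9/26)^2 + (3/26)^2
= (100 + 16 + 81 + 9) / 676
= 206/676
= 0.3047

0.3047


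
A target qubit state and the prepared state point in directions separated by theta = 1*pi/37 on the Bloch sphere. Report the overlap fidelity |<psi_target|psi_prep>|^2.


For states separated by angle theta on Bloch sphere:
F = cos^2(theta/2)
theta = 1*pi/37 = 0.0849
theta/2 = 0.0425
cos(theta/2) = 0.9991
F = 0.9982

0.9982


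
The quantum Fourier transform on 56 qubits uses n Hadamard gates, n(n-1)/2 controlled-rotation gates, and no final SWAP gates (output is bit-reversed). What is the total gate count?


Hadamard gates: 56
Controlled rotations: n*(n-1)/2 = 56*55/2 = 1540
SWAP gates: 0 (omitted)
Total = 56 + 1540
= 1596

1596


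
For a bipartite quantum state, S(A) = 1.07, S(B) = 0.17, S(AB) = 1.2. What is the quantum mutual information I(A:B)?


I(A:B) = S(A) + S(B) - S(AB)
= 1.07 + 0.17 - 1.2
= 0.0400

0.0400


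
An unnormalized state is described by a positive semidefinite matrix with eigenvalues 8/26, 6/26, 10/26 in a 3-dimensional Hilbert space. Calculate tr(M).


tr(M) = sum of eigenvalues
= 8/26 + 6/26 + 10/26
= 24/26
= 0.9231

0.9231


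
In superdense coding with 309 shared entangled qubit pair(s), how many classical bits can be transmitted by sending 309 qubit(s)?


Superdense coding allows 2 classical bits per shared entangled pair.
309 pair(s) -> 2 * 309 = 618 classical bits

618


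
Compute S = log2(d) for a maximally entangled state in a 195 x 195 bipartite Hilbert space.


For a maximally entangled state in d x d:
S = log2(d) = log2(195)
= 7.6073

7.6073


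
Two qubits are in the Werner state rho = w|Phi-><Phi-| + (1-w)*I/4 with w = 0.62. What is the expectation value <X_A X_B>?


|Phi-> = (|00> - |11>)/sqrt(2)
For the pure Bell state, <X_A X_B> = -1 (Bell-state Pauli correlator).
The maximally-mixed part I/4 has tr(I/4 * P tensor P) = 0 for any traceless Pauli P.
So <X_A X_B>_rho = w * (-1) + (1 - w) * 0
= 0.62 * (-1)
= -0.6200

-0.6200


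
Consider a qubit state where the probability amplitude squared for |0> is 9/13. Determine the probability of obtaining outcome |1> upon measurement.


|alpha|^2 = 9/13 = 0.6923
|beta|^2 = 1 - 9/13 = 4/13 = 0.3077
P(|1>) = |beta|^2 = 0.3077

0.3077


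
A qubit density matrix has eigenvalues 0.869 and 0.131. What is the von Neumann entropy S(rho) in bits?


S = -p*log2(p) - (1-p)*log2(1-p)
p = 0.8690, 1-p = 0.1310
= -0.8690 * log2(0.8690) - 0.1310 * log2(0.1310)
= -(-0.1760) - (-0.3841)
= 0.5602

0.5602


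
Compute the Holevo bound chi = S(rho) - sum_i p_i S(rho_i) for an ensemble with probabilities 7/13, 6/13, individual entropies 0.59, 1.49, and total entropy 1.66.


chi = S(rho) - sum_i p_i * S(rho_i)
Weighted entropy = 7/13 * 0.59 + 6/13 * 1.49
= 1.0054
chi = 1.66 - 1.0054
= 0.6546

0.6546
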